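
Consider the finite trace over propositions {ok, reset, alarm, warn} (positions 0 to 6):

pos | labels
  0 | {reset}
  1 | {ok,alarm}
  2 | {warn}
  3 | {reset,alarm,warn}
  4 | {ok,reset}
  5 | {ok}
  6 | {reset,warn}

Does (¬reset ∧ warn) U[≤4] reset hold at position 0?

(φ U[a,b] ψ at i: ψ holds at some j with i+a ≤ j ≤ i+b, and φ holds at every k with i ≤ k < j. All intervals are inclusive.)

Yes

Need some j in [0,4] with reset, and (¬reset ∧ warn) at every k in [0,j-1].
  j=0: reset holds; no prefix to check → satisfied.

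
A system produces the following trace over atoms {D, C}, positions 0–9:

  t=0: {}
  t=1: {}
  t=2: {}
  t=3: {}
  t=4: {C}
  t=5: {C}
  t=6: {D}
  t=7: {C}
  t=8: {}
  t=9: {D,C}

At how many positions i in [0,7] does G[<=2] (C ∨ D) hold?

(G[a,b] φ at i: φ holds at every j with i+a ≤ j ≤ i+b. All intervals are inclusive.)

2

Evaluate at each i in [0,7]:
  i=0: ✗ (fails at j=0)
  i=1: ✗ (fails at j=1)
  i=2: ✗ (fails at j=2)
  i=3: ✗ (fails at j=3)
  i=4: ✓ (all of [4,6])
  i=5: ✓ (all of [5,7])
  i=6: ✗ (fails at j=8)
  i=7: ✗ (fails at j=8)
Positions where it holds: {4, 5} → 2.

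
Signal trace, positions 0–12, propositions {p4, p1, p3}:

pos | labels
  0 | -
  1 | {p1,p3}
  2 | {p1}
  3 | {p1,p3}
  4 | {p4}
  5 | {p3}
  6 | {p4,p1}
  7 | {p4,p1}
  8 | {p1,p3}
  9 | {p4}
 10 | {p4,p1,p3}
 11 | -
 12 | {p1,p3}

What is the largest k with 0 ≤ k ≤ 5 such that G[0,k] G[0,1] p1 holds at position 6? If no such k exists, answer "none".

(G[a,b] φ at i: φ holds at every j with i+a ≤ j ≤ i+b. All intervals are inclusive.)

G[0,1] p1 must hold from j=6 onward; find where it first fails.
  j=6: holds
  j=7: holds
  j=8: fails
Holds on [6,7], so largest k = 1.

1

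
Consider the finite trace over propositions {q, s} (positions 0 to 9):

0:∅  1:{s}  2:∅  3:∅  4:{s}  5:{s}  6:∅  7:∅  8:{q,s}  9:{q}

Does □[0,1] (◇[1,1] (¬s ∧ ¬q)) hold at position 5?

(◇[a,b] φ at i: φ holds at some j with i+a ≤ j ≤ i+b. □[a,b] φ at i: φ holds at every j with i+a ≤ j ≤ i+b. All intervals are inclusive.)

True

Check ◇[1,1] (¬s ∧ ¬q) at every j in [5,6]:
  j=5: holds (witness at 6)
  j=6: holds (witness at 7)
All positions satisfy it → formula holds.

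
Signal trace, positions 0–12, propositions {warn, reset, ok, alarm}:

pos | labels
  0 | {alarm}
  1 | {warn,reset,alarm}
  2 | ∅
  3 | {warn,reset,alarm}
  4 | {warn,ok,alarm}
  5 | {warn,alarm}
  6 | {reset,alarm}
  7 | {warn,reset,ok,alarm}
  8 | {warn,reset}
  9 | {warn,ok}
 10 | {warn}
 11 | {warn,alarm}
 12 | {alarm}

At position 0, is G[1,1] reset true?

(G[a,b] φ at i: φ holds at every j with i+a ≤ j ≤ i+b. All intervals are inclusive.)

Check reset at every j in [1,1]:
  j=1: true
All positions satisfy it → formula holds.

True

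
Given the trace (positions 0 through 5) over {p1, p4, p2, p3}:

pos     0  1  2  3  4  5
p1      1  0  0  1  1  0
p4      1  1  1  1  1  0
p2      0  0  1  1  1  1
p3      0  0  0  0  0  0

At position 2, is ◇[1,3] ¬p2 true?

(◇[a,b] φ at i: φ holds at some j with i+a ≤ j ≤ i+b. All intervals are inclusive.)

No

Check ¬p2 at each j in [3,5]:
  j=3: false
  j=4: false
  j=5: false
No position in the window satisfies it → formula fails.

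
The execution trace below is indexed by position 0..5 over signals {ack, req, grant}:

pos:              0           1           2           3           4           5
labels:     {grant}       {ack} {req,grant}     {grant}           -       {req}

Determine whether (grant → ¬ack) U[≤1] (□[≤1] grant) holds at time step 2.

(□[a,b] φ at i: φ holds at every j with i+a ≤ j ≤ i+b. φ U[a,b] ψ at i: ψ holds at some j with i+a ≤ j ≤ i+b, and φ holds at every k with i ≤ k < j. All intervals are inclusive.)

Need some j in [2,3] with □[≤1] grant, and (grant → ¬ack) at every k in [2,j-1].
  j=2: □[≤1] grant holds; no prefix to check → satisfied.

Holds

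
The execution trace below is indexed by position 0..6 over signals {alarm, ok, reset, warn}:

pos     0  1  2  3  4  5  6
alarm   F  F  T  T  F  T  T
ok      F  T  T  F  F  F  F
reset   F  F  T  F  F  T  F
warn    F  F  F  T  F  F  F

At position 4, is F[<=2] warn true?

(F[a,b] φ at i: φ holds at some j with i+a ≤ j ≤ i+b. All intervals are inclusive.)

Check warn at each j in [4,6]:
  j=4: false
  j=5: false
  j=6: false
No position in the window satisfies it → formula fails.

No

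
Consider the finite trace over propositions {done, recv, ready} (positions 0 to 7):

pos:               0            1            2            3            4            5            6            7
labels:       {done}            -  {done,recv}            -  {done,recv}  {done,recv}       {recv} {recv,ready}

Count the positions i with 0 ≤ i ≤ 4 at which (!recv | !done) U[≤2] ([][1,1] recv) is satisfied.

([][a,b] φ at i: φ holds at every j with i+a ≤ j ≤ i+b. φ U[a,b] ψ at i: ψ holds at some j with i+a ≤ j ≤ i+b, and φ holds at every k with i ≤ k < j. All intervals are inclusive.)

Evaluate at each i in [0,4]:
  i=0: ✓ (rhs at j=1; lhs holds on [0,0])
  i=1: ✓ (rhs at j=1)
  i=2: ✗ (lhs fails at k=2 before rhs at j=3)
  i=3: ✓ (rhs at j=3)
  i=4: ✓ (rhs at j=4)
Positions where it holds: {0, 1, 3, 4} → 4.

4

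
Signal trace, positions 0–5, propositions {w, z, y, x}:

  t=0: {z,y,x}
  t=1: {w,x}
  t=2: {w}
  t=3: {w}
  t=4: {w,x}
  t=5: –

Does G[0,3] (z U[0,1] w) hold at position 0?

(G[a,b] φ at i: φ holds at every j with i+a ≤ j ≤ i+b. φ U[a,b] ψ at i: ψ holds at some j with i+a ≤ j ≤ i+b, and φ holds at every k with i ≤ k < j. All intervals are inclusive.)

Holds

Check (z U[0,1] w) at every j in [0,3]:
  j=0: holds
  j=1: holds
  j=2: holds
  j=3: holds
All positions satisfy it → formula holds.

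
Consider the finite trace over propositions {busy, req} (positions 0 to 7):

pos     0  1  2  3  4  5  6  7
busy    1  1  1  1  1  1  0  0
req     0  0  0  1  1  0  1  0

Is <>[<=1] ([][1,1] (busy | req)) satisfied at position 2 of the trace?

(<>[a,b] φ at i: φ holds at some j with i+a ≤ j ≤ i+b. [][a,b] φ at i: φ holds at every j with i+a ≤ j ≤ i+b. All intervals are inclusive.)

True

Check [][1,1] (busy | req) at each j in [2,3]:
  j=2: holds on [3,3]
  j=3: holds on [4,4]
Found at j=2 → formula holds.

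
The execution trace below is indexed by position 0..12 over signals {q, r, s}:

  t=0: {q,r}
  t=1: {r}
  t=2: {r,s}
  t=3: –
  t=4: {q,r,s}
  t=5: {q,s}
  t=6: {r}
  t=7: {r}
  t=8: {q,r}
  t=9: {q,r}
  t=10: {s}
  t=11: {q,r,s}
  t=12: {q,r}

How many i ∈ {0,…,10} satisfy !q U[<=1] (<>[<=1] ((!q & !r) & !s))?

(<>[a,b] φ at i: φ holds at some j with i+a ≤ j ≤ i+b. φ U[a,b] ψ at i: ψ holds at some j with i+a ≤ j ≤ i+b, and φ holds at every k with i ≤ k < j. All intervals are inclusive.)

3

Evaluate at each i in [0,10]:
  i=0: ✗ (no rhs in [0,1])
  i=1: ✓ (rhs at j=2; lhs holds on [1,1])
  i=2: ✓ (rhs at j=2)
  i=3: ✓ (rhs at j=3)
  i=4: ✗ (no rhs in [4,5])
  i=5: ✗ (no rhs in [5,6])
  i=6: ✗ (no rhs in [6,7])
  i=7: ✗ (no rhs in [7,8])
  i=8: ✗ (no rhs in [8,9])
  i=9: ✗ (no rhs in [9,10])
  i=10: ✗ (no rhs in [10,11])
Positions where it holds: {1, 2, 3} → 3.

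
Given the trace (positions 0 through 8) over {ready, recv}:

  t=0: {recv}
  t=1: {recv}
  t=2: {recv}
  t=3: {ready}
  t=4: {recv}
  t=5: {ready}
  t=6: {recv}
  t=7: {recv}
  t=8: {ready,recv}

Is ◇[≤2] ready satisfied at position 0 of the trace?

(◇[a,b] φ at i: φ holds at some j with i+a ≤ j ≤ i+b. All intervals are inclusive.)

No

Check ready at each j in [0,2]:
  j=0: false
  j=1: false
  j=2: false
No position in the window satisfies it → formula fails.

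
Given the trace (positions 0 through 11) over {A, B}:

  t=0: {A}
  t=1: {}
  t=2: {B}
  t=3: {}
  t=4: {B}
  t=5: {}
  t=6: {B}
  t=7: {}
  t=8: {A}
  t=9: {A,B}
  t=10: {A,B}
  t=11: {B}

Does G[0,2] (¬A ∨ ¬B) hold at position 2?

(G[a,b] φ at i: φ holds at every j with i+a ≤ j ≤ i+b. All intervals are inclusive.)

True

Check (¬A ∨ ¬B) at every j in [2,4]:
  j=2: true
  j=3: true
  j=4: true
All positions satisfy it → formula holds.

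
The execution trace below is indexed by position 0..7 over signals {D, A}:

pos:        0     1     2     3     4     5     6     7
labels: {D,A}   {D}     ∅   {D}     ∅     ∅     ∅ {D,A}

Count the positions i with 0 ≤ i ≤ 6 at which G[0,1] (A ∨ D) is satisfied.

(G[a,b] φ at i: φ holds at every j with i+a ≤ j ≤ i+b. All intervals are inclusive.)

Evaluate at each i in [0,6]:
  i=0: ✓ (all of [0,1])
  i=1: ✗ (fails at j=2)
  i=2: ✗ (fails at j=2)
  i=3: ✗ (fails at j=4)
  i=4: ✗ (fails at j=4)
  i=5: ✗ (fails at j=5)
  i=6: ✗ (fails at j=6)
Positions where it holds: {0} → 1.

1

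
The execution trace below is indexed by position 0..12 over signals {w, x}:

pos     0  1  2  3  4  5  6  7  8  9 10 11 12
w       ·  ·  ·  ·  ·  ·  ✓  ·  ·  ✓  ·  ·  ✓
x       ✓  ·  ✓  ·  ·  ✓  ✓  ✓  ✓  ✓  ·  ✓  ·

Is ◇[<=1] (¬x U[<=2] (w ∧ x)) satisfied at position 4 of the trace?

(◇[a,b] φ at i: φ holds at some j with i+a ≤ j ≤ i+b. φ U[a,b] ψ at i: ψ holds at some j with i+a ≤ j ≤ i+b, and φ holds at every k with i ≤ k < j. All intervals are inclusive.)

Does not hold

Check (¬x U[<=2] (w ∧ x)) at each j in [4,5]:
  j=4: fails
  j=5: fails
No position in the window satisfies it → formula fails.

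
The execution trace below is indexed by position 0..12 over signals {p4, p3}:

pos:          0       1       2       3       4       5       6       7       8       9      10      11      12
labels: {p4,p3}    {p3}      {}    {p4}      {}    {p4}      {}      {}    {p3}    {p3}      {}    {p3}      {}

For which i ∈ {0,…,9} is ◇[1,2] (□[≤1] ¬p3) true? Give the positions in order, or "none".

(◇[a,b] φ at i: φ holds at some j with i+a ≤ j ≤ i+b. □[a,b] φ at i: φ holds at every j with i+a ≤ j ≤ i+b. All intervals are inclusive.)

Evaluate at each i in [0,9]:
  i=0: ✓ (witness j=2)
  i=1: ✓ (witness j=2)
  i=2: ✓ (witness j=3)
  i=3: ✓ (witness j=4)
  i=4: ✓ (witness j=5)
  i=5: ✓ (witness j=6)
  i=6: ✗ (none in [7,8])
  i=7: ✗ (none in [8,9])
  i=8: ✗ (none in [9,10])
  i=9: ✗ (none in [10,11])

0, 1, 2, 3, 4, 5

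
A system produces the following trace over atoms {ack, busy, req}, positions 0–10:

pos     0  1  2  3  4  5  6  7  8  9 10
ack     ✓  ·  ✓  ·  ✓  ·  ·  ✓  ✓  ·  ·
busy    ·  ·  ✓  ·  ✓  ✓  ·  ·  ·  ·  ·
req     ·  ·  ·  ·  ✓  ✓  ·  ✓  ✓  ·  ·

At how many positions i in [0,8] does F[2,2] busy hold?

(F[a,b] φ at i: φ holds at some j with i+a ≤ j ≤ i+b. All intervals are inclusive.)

3

Evaluate at each i in [0,8]:
  i=0: ✓ (witness j=2)
  i=1: ✗ (none in [3,3])
  i=2: ✓ (witness j=4)
  i=3: ✓ (witness j=5)
  i=4: ✗ (none in [6,6])
  i=5: ✗ (none in [7,7])
  i=6: ✗ (none in [8,8])
  i=7: ✗ (none in [9,9])
  i=8: ✗ (none in [10,10])
Positions where it holds: {0, 2, 3} → 3.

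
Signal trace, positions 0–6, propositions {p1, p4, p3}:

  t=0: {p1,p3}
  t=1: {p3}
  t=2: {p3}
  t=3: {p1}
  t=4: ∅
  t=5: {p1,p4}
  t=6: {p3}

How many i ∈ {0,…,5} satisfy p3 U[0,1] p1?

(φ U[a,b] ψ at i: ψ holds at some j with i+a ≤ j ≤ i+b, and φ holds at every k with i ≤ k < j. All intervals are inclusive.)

Evaluate at each i in [0,5]:
  i=0: ✓ (rhs at j=0)
  i=1: ✗ (no rhs in [1,2])
  i=2: ✓ (rhs at j=3; lhs holds on [2,2])
  i=3: ✓ (rhs at j=3)
  i=4: ✗ (lhs fails at k=4 before rhs at j=5)
  i=5: ✓ (rhs at j=5)
Positions where it holds: {0, 2, 3, 5} → 4.

4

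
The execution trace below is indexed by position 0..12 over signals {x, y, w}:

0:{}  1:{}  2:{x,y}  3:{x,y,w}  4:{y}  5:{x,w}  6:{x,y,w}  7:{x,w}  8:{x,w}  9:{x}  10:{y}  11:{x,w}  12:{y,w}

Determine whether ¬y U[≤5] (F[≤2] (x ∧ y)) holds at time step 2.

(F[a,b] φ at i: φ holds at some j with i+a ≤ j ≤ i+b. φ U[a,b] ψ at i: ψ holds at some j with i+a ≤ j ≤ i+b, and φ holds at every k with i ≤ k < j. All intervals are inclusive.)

Yes

Need some j in [2,7] with F[≤2] (x ∧ y), and ¬y at every k in [2,j-1].
  j=2: F[≤2] (x ∧ y) holds; no prefix to check → satisfied.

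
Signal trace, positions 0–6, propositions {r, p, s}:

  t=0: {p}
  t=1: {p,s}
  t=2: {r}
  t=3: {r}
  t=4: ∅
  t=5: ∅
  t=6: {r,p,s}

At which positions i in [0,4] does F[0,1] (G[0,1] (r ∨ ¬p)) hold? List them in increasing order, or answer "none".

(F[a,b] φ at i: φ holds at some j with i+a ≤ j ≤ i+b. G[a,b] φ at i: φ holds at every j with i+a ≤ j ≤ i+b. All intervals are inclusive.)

1, 2, 3, 4

Evaluate at each i in [0,4]:
  i=0: ✗ (none in [0,1])
  i=1: ✓ (witness j=2)
  i=2: ✓ (witness j=2)
  i=3: ✓ (witness j=3)
  i=4: ✓ (witness j=4)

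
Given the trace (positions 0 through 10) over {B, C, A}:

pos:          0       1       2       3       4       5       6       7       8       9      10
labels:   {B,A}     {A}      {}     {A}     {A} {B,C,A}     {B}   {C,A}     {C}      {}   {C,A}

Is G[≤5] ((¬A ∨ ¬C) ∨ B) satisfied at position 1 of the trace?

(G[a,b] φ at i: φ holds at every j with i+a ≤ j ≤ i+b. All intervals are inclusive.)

Yes

Check ((¬A ∨ ¬C) ∨ B) at every j in [1,6]:
  j=1: true
  j=2: true
  j=3: true
  j=4: true
  j=5: true
  j=6: true
All positions satisfy it → formula holds.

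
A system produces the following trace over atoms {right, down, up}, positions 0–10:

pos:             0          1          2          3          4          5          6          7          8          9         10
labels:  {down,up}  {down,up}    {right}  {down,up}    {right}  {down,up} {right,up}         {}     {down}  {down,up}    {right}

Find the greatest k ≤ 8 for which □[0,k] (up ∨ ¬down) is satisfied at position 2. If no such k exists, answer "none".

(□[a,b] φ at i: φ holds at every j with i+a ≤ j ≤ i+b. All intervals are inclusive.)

(up ∨ ¬down) must hold from j=2 onward; find where it first fails.
  j=2: holds
  j=3: holds
  j=4: holds
  j=5: holds
  j=6: holds
  j=7: holds
  j=8: fails
Holds on [2,7], so largest k = 5.

5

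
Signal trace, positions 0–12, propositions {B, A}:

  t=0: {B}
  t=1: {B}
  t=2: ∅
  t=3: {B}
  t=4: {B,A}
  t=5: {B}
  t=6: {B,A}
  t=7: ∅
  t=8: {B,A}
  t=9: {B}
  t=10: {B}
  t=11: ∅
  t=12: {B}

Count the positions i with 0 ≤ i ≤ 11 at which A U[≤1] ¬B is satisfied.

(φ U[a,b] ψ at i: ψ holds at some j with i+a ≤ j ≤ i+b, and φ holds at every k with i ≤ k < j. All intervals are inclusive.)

Evaluate at each i in [0,11]:
  i=0: ✗ (no rhs in [0,1])
  i=1: ✗ (lhs fails at k=1 before rhs at j=2)
  i=2: ✓ (rhs at j=2)
  i=3: ✗ (no rhs in [3,4])
  i=4: ✗ (no rhs in [4,5])
  i=5: ✗ (no rhs in [5,6])
  i=6: ✓ (rhs at j=7; lhs holds on [6,6])
  i=7: ✓ (rhs at j=7)
  i=8: ✗ (no rhs in [8,9])
  i=9: ✗ (no rhs in [9,10])
  i=10: ✗ (lhs fails at k=10 before rhs at j=11)
  i=11: ✓ (rhs at j=11)
Positions where it holds: {2, 6, 7, 11} → 4.

4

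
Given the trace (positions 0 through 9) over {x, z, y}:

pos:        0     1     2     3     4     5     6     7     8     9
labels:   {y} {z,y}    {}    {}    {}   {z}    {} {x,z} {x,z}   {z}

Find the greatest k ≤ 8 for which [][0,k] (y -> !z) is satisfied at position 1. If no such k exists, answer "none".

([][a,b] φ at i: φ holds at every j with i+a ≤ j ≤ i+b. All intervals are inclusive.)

(y -> !z) must hold from j=1 onward; find where it first fails.
  j=1: fails → no k works.

none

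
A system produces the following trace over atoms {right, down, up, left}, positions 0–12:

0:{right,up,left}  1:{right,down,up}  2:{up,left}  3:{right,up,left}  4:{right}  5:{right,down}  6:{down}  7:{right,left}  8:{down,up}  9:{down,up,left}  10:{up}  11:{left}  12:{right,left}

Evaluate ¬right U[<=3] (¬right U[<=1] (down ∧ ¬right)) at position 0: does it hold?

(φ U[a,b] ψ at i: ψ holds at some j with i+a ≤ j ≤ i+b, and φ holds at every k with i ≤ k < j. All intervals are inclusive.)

Need some j in [0,3] with (¬right U[<=1] (down ∧ ¬right)), and ¬right at every k in [0,j-1].
  j=0: (¬right U[<=1] (down ∧ ¬right)) — fails.
  j=1: (¬right U[<=1] (down ∧ ¬right)) — fails.
  j=2: (¬right U[<=1] (down ∧ ¬right)) — fails.
  j=3: (¬right U[<=1] (down ∧ ¬right)) — fails.
No j in the window works → until fails.

Does not hold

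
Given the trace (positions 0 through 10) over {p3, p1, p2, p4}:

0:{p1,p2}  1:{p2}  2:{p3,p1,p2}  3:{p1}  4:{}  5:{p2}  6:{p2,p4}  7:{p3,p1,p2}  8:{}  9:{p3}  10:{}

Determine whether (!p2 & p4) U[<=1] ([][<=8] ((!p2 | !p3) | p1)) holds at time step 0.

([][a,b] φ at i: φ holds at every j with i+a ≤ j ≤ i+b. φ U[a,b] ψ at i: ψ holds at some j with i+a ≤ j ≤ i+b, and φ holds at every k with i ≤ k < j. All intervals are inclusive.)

Yes

Need some j in [0,1] with [][<=8] ((!p2 | !p3) | p1), and (!p2 & p4) at every k in [0,j-1].
  j=0: [][<=8] ((!p2 | !p3) | p1) holds; no prefix to check → satisfied.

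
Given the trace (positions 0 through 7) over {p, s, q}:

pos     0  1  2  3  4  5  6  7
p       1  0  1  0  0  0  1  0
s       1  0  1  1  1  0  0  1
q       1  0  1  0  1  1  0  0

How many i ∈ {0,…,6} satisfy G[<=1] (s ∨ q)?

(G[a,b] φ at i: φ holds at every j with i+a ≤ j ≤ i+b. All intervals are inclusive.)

3

Evaluate at each i in [0,6]:
  i=0: ✗ (fails at j=1)
  i=1: ✗ (fails at j=1)
  i=2: ✓ (all of [2,3])
  i=3: ✓ (all of [3,4])
  i=4: ✓ (all of [4,5])
  i=5: ✗ (fails at j=6)
  i=6: ✗ (fails at j=6)
Positions where it holds: {2, 3, 4} → 3.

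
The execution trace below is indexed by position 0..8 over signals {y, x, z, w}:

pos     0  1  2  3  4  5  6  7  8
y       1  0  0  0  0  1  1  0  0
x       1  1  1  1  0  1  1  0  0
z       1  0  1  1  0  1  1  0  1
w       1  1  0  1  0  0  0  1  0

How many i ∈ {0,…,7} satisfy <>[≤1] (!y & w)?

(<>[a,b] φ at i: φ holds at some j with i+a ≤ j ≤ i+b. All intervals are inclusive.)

6

Evaluate at each i in [0,7]:
  i=0: ✓ (witness j=1)
  i=1: ✓ (witness j=1)
  i=2: ✓ (witness j=3)
  i=3: ✓ (witness j=3)
  i=4: ✗ (none in [4,5])
  i=5: ✗ (none in [5,6])
  i=6: ✓ (witness j=7)
  i=7: ✓ (witness j=7)
Positions where it holds: {0, 1, 2, 3, 6, 7} → 6.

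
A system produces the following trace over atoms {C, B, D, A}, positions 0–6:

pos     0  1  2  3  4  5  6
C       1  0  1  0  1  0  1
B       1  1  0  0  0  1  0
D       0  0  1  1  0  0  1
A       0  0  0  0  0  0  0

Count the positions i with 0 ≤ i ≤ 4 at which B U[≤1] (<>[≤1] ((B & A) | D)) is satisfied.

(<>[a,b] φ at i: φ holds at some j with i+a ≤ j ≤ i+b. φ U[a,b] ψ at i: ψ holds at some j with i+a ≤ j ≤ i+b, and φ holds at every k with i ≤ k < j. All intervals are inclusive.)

Evaluate at each i in [0,4]:
  i=0: ✓ (rhs at j=1; lhs holds on [0,0])
  i=1: ✓ (rhs at j=1)
  i=2: ✓ (rhs at j=2)
  i=3: ✓ (rhs at j=3)
  i=4: ✗ (lhs fails at k=4 before rhs at j=5)
Positions where it holds: {0, 1, 2, 3} → 4.

4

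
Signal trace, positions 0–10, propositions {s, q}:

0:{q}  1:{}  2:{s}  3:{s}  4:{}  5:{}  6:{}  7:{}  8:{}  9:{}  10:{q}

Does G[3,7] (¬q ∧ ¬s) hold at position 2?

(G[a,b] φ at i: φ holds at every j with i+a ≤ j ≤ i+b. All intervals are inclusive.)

True

Check (¬q ∧ ¬s) at every j in [5,9]:
  j=5: true
  j=6: true
  j=7: true
  j=8: true
  j=9: true
All positions satisfy it → formula holds.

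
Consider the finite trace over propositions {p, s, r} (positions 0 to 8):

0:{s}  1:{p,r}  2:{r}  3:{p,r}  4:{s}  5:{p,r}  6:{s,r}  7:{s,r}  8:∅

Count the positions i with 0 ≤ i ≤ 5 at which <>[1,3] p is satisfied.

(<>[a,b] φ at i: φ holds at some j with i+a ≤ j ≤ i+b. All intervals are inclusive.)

Evaluate at each i in [0,5]:
  i=0: ✓ (witness j=1)
  i=1: ✓ (witness j=3)
  i=2: ✓ (witness j=3)
  i=3: ✓ (witness j=5)
  i=4: ✓ (witness j=5)
  i=5: ✗ (none in [6,8])
Positions where it holds: {0, 1, 2, 3, 4} → 5.

5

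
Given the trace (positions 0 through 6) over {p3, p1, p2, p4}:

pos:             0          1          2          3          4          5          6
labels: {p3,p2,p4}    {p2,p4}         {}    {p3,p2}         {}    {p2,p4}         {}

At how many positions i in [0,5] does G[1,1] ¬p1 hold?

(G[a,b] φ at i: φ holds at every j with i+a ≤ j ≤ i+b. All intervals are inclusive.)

6

Evaluate at each i in [0,5]:
  i=0: ✓ (all of [1,1])
  i=1: ✓ (all of [2,2])
  i=2: ✓ (all of [3,3])
  i=3: ✓ (all of [4,4])
  i=4: ✓ (all of [5,5])
  i=5: ✓ (all of [6,6])
Positions where it holds: {0, 1, 2, 3, 4, 5} → 6.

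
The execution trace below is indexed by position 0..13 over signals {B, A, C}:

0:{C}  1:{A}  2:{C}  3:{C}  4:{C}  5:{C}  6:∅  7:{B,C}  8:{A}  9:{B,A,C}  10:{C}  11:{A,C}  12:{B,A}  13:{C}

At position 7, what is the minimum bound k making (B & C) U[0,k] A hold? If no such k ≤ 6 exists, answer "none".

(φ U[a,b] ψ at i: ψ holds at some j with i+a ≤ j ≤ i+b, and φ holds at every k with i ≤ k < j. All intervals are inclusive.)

1

Need earliest j ≥ 7 with A, and (B & C) at every k in [7,j-1].
  j=7: rhs fails.
  j=8: rhs holds; lhs holds on [7,7]. k = 1.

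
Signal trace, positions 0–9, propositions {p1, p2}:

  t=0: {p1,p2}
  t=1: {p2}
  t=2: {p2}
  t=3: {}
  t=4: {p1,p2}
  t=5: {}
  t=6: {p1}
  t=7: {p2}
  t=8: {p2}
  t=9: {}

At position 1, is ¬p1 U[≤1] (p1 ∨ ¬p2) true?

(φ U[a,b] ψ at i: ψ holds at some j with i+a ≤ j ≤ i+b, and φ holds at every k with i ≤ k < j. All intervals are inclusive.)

Need some j in [1,2] with (p1 ∨ ¬p2), and ¬p1 at every k in [1,j-1].
  j=1: (p1 ∨ ¬p2) false.
  j=2: (p1 ∨ ¬p2) false.
No j in the window works → until fails.

No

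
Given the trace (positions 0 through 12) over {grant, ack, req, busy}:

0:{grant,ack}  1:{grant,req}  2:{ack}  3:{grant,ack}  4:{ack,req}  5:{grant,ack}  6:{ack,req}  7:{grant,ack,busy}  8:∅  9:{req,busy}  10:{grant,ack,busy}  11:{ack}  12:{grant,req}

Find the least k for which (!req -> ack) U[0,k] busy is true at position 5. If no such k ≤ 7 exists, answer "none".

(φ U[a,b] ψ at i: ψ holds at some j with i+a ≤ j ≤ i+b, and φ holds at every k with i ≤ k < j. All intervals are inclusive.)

2

Need earliest j ≥ 5 with busy, and (!req -> ack) at every k in [5,j-1].
  j=5: rhs fails.
  j=6: rhs fails.
  j=7: rhs holds; lhs holds on [5,6]. k = 2.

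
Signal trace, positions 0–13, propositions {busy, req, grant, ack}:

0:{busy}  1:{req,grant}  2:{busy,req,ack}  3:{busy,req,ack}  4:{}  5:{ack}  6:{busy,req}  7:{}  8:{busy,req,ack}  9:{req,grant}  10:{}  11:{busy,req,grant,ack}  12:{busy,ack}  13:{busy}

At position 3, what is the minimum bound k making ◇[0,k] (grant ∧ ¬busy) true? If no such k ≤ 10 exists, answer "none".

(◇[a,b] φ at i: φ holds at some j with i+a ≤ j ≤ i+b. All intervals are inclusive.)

6

Scan j = 3,4,… for (grant ∧ ¬busy):
  j=3: fails
  j=4: fails
  j=5: fails
  j=6: fails
  j=7: fails
  j=8: fails
  j=9: holds
First hit at j=9, so smallest k = 9-3 = 6.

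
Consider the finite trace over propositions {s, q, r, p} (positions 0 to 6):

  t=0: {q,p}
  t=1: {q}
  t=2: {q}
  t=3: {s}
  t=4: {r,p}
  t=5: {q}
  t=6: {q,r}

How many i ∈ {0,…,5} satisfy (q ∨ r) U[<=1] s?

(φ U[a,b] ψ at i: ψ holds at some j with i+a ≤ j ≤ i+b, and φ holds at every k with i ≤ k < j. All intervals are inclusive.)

Evaluate at each i in [0,5]:
  i=0: ✗ (no rhs in [0,1])
  i=1: ✗ (no rhs in [1,2])
  i=2: ✓ (rhs at j=3; lhs holds on [2,2])
  i=3: ✓ (rhs at j=3)
  i=4: ✗ (no rhs in [4,5])
  i=5: ✗ (no rhs in [5,6])
Positions where it holds: {2, 3} → 2.

2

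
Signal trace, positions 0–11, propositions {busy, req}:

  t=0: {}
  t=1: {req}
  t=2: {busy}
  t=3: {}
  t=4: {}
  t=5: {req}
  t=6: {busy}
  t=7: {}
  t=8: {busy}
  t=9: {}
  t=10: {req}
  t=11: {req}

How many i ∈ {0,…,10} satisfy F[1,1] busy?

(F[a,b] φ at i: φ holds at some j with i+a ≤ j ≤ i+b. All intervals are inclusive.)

Evaluate at each i in [0,10]:
  i=0: ✗ (none in [1,1])
  i=1: ✓ (witness j=2)
  i=2: ✗ (none in [3,3])
  i=3: ✗ (none in [4,4])
  i=4: ✗ (none in [5,5])
  i=5: ✓ (witness j=6)
  i=6: ✗ (none in [7,7])
  i=7: ✓ (witness j=8)
  i=8: ✗ (none in [9,9])
  i=9: ✗ (none in [10,10])
  i=10: ✗ (none in [11,11])
Positions where it holds: {1, 5, 7} → 3.

3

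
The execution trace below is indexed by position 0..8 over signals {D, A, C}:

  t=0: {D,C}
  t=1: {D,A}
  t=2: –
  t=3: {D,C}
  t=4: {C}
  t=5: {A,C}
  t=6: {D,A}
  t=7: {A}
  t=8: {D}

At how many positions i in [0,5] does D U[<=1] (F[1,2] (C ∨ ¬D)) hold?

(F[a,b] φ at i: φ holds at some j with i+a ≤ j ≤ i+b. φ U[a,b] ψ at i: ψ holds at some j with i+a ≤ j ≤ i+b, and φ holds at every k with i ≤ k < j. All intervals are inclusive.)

6

Evaluate at each i in [0,5]:
  i=0: ✓ (rhs at j=0)
  i=1: ✓ (rhs at j=1)
  i=2: ✓ (rhs at j=2)
  i=3: ✓ (rhs at j=3)
  i=4: ✓ (rhs at j=4)
  i=5: ✓ (rhs at j=5)
Positions where it holds: {0, 1, 2, 3, 4, 5} → 6.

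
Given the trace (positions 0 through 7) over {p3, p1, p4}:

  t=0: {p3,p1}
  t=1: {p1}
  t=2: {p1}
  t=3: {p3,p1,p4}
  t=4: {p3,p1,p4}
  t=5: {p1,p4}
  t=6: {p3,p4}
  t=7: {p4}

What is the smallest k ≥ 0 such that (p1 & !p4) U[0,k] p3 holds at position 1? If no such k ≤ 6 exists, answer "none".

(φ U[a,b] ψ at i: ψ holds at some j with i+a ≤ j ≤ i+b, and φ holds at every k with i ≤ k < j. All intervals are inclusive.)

Need earliest j ≥ 1 with p3, and (p1 & !p4) at every k in [1,j-1].
  j=1: rhs fails.
  j=2: rhs fails.
  j=3: rhs holds; lhs holds on [1,2]. k = 2.

2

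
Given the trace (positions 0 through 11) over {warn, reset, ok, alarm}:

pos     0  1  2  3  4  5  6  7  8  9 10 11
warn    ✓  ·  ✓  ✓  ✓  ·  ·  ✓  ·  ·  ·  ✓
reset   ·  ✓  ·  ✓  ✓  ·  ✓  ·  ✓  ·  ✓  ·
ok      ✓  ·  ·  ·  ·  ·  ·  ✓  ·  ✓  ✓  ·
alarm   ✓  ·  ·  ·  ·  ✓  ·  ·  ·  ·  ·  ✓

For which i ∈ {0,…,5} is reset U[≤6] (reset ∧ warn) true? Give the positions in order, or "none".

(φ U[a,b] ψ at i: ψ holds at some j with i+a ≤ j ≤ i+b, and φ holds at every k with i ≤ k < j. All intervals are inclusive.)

Evaluate at each i in [0,5]:
  i=0: ✗ (lhs fails at k=0 before rhs at j=3)
  i=1: ✗ (lhs fails at k=2 before rhs at j=3)
  i=2: ✗ (lhs fails at k=2 before rhs at j=3)
  i=3: ✓ (rhs at j=3)
  i=4: ✓ (rhs at j=4)
  i=5: ✗ (no rhs in [5,11])

3, 4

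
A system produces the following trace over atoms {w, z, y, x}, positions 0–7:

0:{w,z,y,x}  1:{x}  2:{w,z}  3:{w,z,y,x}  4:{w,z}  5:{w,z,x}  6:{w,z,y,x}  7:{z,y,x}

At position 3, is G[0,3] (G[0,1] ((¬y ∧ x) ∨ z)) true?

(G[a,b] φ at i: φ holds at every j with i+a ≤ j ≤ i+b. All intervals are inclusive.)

Check G[0,1] ((¬y ∧ x) ∨ z) at every j in [3,6]:
  j=3: holds on [3,4]
  j=4: holds on [4,5]
  j=5: holds on [5,6]
  j=6: holds on [6,7]
All positions satisfy it → formula holds.

Holds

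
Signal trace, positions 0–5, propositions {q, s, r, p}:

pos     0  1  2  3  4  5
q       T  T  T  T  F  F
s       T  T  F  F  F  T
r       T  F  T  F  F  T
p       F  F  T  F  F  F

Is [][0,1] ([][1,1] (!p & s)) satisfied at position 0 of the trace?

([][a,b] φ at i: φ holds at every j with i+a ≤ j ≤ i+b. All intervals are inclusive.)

No

Check [][1,1] (!p & s) at every j in [0,1]:
  j=0: holds on [1,1]
  j=1: fails at 2
Fails at j=1 → formula fails.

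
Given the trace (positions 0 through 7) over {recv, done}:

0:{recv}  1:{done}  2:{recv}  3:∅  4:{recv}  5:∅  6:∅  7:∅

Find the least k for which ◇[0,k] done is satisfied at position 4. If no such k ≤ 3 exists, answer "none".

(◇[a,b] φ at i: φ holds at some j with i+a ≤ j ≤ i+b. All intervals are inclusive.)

Scan j = 4,5,… for done:
  j=4: fails
  j=5: fails
  j=6: fails
  j=7: fails
No j in [4,7] satisfies it → none.

none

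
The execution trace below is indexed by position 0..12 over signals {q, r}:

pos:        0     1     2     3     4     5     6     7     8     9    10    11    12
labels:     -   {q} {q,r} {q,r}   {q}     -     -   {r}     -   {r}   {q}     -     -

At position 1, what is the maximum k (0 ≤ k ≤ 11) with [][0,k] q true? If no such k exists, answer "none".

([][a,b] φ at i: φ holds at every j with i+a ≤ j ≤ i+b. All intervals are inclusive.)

3

q must hold from j=1 onward; find where it first fails.
  j=1: holds
  j=2: holds
  j=3: holds
  j=4: holds
  j=5: fails
Holds on [1,4], so largest k = 3.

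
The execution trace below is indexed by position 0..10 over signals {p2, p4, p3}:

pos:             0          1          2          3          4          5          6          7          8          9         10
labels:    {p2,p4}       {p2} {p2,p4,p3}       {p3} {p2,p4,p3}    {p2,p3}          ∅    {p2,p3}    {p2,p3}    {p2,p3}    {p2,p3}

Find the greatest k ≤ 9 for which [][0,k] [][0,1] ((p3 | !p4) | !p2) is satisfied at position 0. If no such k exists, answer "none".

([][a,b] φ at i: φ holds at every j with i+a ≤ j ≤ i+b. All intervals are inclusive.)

[][0,1] ((p3 | !p4) | !p2) must hold from j=0 onward; find where it first fails.
  j=0: fails → no k works.

none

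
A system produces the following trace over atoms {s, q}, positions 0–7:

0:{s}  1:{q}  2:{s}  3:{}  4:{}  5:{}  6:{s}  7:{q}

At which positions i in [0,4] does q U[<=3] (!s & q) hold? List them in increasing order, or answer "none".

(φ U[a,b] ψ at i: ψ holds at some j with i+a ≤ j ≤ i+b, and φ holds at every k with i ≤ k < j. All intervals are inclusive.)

Evaluate at each i in [0,4]:
  i=0: ✗ (lhs fails at k=0 before rhs at j=1)
  i=1: ✓ (rhs at j=1)
  i=2: ✗ (no rhs in [2,5])
  i=3: ✗ (no rhs in [3,6])
  i=4: ✗ (lhs fails at k=4 before rhs at j=7)

1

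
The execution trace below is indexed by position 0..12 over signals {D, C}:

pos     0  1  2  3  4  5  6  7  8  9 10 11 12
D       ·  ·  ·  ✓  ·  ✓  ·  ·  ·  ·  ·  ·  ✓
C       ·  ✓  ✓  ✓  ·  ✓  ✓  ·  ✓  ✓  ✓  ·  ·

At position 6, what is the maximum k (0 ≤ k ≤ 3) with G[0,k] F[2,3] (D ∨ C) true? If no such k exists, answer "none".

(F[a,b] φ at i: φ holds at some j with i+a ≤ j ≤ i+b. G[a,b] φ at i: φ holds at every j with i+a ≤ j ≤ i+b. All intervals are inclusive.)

3

F[2,3] (D ∨ C) must hold from j=6 onward; find where it first fails.
  j=6: holds
  j=7: holds
  j=8: holds
  j=9: holds
Holds through j=9; largest k = 3.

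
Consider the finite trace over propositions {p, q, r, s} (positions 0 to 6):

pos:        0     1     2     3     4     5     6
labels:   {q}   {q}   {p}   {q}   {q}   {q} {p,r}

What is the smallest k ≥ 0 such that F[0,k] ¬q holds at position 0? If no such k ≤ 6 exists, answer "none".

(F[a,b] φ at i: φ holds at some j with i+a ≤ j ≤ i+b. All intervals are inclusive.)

2

Scan j = 0,1,… for ¬q:
  j=0: fails
  j=1: fails
  j=2: holds
First hit at j=2, so smallest k = 2-0 = 2.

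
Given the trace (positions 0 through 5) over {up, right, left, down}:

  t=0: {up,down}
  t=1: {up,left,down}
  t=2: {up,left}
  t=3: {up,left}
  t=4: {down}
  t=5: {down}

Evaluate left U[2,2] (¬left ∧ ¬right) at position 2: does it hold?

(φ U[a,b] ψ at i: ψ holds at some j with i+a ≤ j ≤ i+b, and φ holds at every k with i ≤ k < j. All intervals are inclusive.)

True

Need some j in [4,4] with (¬left ∧ ¬right), and left at every k in [2,j-1].
  j=4: (¬left ∧ ¬right) holds; left holds at every k in [2,3] → satisfied.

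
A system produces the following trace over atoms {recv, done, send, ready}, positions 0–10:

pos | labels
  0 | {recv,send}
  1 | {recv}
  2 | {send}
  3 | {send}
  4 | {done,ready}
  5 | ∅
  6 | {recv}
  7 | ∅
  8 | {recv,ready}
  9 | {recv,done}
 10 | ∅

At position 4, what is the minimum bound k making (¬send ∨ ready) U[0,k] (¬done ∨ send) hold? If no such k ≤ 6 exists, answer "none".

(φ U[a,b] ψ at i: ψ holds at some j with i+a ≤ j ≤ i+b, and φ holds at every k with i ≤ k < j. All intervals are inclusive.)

1

Need earliest j ≥ 4 with (¬done ∨ send), and (¬send ∨ ready) at every k in [4,j-1].
  j=4: rhs fails.
  j=5: rhs holds; lhs holds on [4,4]. k = 1.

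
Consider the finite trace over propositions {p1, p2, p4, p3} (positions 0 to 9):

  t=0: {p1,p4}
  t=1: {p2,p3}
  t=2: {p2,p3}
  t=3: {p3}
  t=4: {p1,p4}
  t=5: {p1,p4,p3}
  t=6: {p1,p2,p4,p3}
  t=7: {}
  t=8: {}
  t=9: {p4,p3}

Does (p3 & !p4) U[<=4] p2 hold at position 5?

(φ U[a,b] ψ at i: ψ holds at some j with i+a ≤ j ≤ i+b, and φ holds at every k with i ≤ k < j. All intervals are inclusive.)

Need some j in [5,9] with p2, and (p3 & !p4) at every k in [5,j-1].
  j=5: p2 false.
  j=6: p2 holds, but (p3 & !p4) fails at k=5 → not this j.
  j=7: p2 false.
  j=8: p2 false.
  j=9: p2 false.
No j in the window works → until fails.

No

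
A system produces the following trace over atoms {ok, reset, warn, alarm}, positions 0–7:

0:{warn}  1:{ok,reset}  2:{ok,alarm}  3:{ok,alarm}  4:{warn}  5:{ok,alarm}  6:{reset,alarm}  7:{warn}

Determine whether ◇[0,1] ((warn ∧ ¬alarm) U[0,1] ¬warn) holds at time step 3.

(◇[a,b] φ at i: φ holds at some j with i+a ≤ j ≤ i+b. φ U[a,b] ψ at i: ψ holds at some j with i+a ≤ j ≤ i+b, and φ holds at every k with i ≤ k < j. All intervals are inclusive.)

Holds

Check ((warn ∧ ¬alarm) U[0,1] ¬warn) at each j in [3,4]:
  j=3: holds
  j=4: holds
Found at j=3 → formula holds.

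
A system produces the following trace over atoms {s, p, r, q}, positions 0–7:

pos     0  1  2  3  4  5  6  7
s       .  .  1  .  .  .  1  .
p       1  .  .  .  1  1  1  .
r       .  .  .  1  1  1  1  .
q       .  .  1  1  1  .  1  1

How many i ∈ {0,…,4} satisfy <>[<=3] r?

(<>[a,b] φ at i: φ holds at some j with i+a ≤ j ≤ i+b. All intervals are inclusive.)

Evaluate at each i in [0,4]:
  i=0: ✓ (witness j=3)
  i=1: ✓ (witness j=3)
  i=2: ✓ (witness j=3)
  i=3: ✓ (witness j=3)
  i=4: ✓ (witness j=4)
Positions where it holds: {0, 1, 2, 3, 4} → 5.

5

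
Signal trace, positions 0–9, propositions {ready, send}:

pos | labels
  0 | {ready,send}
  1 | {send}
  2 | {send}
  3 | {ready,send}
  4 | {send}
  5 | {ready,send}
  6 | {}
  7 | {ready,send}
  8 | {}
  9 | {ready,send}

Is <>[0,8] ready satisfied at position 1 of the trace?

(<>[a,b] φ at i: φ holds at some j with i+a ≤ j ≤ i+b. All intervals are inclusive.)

Check ready at each j in [1,9]:
  j=1: false
  j=2: false
  j=3: true
  j=4: false
  j=5: true
  j=6: false
  j=7: true
  j=8: false
  j=9: true
Found at j=3 → formula holds.

True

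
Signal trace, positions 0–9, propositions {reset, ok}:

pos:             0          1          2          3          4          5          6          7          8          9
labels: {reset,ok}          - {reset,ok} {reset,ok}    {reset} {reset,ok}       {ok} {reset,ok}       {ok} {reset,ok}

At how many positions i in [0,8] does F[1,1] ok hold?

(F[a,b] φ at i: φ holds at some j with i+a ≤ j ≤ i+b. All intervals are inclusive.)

7

Evaluate at each i in [0,8]:
  i=0: ✗ (none in [1,1])
  i=1: ✓ (witness j=2)
  i=2: ✓ (witness j=3)
  i=3: ✗ (none in [4,4])
  i=4: ✓ (witness j=5)
  i=5: ✓ (witness j=6)
  i=6: ✓ (witness j=7)
  i=7: ✓ (witness j=8)
  i=8: ✓ (witness j=9)
Positions where it holds: {1, 2, 4, 5, 6, 7, 8} → 7.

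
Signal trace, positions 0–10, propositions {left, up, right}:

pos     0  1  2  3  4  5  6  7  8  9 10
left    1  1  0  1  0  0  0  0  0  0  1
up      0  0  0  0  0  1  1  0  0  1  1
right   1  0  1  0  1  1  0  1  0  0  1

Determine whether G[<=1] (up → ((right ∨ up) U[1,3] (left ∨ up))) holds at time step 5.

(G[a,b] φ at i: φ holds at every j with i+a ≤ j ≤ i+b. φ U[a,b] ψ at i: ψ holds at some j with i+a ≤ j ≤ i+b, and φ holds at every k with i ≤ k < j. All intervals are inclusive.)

Check (up → ((right ∨ up) U[1,3] (left ∨ up))) at every j in [5,6]:
  j=5: antecedent true; consequent holds → ✓
  j=6: antecedent true; consequent fails → ✗
Fails at j=6 → formula fails.

Does not hold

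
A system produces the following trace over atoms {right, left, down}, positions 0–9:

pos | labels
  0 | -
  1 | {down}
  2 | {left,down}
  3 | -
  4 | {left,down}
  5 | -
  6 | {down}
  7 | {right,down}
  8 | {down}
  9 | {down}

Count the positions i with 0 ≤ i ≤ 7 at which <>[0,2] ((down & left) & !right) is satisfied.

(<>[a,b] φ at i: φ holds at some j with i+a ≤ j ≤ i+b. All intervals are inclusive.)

5

Evaluate at each i in [0,7]:
  i=0: ✓ (witness j=2)
  i=1: ✓ (witness j=2)
  i=2: ✓ (witness j=2)
  i=3: ✓ (witness j=4)
  i=4: ✓ (witness j=4)
  i=5: ✗ (none in [5,7])
  i=6: ✗ (none in [6,8])
  i=7: ✗ (none in [7,9])
Positions where it holds: {0, 1, 2, 3, 4} → 5.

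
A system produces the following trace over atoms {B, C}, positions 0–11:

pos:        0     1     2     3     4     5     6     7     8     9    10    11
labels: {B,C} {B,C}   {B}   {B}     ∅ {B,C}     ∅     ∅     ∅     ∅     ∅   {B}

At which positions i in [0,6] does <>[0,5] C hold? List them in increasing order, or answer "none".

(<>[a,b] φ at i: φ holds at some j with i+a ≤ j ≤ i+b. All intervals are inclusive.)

0, 1, 2, 3, 4, 5

Evaluate at each i in [0,6]:
  i=0: ✓ (witness j=0)
  i=1: ✓ (witness j=1)
  i=2: ✓ (witness j=5)
  i=3: ✓ (witness j=5)
  i=4: ✓ (witness j=5)
  i=5: ✓ (witness j=5)
  i=6: ✗ (none in [6,11])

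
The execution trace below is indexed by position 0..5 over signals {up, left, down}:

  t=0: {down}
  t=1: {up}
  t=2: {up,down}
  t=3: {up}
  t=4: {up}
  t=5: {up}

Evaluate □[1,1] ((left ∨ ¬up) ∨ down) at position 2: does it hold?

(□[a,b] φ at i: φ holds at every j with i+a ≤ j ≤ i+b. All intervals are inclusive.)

Check ((left ∨ ¬up) ∨ down) at every j in [3,3]:
  j=3: false
Fails at j=3 → formula fails.

No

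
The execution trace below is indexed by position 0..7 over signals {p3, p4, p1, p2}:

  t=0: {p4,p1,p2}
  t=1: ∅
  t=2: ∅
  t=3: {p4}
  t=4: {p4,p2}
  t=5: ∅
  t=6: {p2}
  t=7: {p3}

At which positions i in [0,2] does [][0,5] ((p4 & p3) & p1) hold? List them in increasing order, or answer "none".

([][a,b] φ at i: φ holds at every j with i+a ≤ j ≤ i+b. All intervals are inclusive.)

none

Evaluate at each i in [0,2]:
  i=0: ✗ (fails at j=0)
  i=1: ✗ (fails at j=1)
  i=2: ✗ (fails at j=2)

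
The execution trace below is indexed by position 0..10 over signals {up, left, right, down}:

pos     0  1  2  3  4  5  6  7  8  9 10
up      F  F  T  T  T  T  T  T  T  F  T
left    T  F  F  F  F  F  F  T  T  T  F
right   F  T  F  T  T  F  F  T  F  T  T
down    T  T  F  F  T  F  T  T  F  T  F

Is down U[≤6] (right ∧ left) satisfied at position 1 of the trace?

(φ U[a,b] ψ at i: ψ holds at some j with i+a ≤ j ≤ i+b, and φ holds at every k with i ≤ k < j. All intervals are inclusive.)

Need some j in [1,7] with (right ∧ left), and down at every k in [1,j-1].
  j=1: (right ∧ left) false.
  j=2: (right ∧ left) false.
  j=3: (right ∧ left) false.
  j=4: (right ∧ left) false.
  j=5: (right ∧ left) false.
  j=6: (right ∧ left) false.
  j=7: (right ∧ left) holds, but down fails at k=2 → not this j.
No j in the window works → until fails.

Does not hold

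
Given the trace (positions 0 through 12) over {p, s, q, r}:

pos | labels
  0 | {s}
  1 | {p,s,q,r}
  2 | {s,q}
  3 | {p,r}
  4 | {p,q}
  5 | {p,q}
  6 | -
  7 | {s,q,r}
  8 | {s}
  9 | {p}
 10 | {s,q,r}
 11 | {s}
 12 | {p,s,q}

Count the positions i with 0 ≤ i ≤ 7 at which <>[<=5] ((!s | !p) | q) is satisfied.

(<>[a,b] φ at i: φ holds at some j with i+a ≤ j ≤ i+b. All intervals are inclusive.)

Evaluate at each i in [0,7]:
  i=0: ✓ (witness j=0)
  i=1: ✓ (witness j=1)
  i=2: ✓ (witness j=2)
  i=3: ✓ (witness j=3)
  i=4: ✓ (witness j=4)
  i=5: ✓ (witness j=5)
  i=6: ✓ (witness j=6)
  i=7: ✓ (witness j=7)
Positions where it holds: {0, 1, 2, 3, 4, 5, 6, 7} → 8.

8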